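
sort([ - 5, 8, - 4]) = [-5,  -  4, 8] 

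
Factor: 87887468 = 2^2*271^1*81077^1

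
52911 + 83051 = 135962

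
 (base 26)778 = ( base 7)20231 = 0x133A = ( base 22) a3g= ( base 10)4922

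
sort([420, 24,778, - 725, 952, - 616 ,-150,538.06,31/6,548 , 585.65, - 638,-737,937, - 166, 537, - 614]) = [ - 737, - 725, - 638,-616, - 614  , - 166,-150, 31/6, 24,420,537,538.06,548,585.65, 778,937, 952]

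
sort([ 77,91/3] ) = [ 91/3,77 ]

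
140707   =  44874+95833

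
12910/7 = 1844  +  2/7 =1844.29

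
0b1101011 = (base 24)4b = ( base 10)107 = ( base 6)255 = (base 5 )412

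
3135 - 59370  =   - 56235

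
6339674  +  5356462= 11696136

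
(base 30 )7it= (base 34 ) 5W1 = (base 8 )15325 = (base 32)6ML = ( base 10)6869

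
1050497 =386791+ 663706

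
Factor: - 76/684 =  - 3^( - 2 ) = -1/9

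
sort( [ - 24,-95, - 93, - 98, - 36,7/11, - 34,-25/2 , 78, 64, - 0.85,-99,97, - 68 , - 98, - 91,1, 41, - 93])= [ - 99, - 98, - 98, - 95 ,- 93, - 93,-91,-68, - 36, - 34,- 24, - 25/2, - 0.85, 7/11, 1,41,64 , 78,97]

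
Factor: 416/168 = 2^2*3^( - 1 ) * 7^(- 1)*13^1 = 52/21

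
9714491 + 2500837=12215328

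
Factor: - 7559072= -2^5*53^1*4457^1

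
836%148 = 96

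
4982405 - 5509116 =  - 526711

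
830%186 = 86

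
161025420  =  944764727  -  783739307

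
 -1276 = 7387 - 8663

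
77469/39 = 1986  +  5/13=1986.38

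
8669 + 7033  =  15702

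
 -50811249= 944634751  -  995446000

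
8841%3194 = 2453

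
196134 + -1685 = 194449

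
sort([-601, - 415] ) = [-601, - 415 ]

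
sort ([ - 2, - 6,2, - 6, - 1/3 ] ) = [ - 6,-6, - 2, - 1/3,2] 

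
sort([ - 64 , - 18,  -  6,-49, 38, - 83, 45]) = [ - 83 ,  -  64, -49,-18, - 6, 38, 45 ]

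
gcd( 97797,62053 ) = 1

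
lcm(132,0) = 0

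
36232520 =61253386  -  25020866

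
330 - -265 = 595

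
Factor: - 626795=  - 5^1  *13^1  *9643^1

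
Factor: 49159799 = 13^1*653^1*5791^1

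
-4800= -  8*600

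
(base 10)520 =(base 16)208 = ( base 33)FP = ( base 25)KK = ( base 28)IG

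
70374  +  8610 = 78984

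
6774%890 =544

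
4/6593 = 4/6593 =0.00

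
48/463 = 48/463=0.10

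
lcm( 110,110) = 110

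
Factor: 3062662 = 2^1*1531331^1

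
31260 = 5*6252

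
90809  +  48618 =139427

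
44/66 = 2/3  =  0.67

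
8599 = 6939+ 1660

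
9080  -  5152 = 3928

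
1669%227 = 80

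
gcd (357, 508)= 1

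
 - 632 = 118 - 750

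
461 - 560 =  - 99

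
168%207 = 168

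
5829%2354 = 1121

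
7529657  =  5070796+2458861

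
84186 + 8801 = 92987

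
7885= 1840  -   - 6045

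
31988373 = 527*60699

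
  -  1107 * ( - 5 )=5535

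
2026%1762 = 264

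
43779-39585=4194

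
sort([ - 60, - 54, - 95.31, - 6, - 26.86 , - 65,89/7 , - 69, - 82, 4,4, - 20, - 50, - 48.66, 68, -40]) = [ - 95.31 , - 82,  -  69,-65, - 60, - 54 , - 50, - 48.66,- 40,-26.86, - 20 , - 6, 4,4,89/7,68]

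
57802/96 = 28901/48=602.10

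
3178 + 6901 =10079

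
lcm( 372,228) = 7068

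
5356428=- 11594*(  -  462)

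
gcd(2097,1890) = 9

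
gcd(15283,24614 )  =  31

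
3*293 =879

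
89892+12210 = 102102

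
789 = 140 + 649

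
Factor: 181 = 181^1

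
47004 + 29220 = 76224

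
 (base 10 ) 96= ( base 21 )4c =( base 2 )1100000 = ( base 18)56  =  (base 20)4g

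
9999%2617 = 2148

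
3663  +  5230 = 8893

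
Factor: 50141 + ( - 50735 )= -2^1 * 3^3*11^1 = - 594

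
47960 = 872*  55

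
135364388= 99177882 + 36186506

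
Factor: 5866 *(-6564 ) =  - 38504424 = - 2^3*3^1*7^1*419^1 *547^1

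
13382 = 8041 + 5341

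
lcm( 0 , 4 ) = 0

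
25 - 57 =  - 32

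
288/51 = 96/17 =5.65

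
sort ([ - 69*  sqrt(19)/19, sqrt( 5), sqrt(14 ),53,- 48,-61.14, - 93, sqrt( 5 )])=[-93,- 61.14, - 48, - 69*sqrt(19) /19,sqrt( 5),sqrt ( 5 ),  sqrt( 14),53 ] 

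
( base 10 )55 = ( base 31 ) 1o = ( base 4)313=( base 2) 110111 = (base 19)2h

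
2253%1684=569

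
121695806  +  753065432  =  874761238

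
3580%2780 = 800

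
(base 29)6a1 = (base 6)40413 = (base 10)5337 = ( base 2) 1010011011001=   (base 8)12331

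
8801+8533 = 17334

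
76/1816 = 19/454= 0.04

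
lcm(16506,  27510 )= 82530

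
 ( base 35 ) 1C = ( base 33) 1E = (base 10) 47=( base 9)52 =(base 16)2F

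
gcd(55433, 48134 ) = 1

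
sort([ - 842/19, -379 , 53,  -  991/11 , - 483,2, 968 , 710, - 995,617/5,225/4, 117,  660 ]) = [ - 995, - 483, - 379,-991/11,  -  842/19, 2,  53,225/4,  117,617/5,660, 710,968]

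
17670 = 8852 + 8818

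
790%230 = 100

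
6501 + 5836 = 12337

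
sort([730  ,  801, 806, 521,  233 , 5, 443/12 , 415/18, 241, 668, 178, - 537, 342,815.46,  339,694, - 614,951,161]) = [ - 614,  -  537, 5, 415/18 , 443/12 , 161, 178,233 , 241, 339, 342,521,668, 694,730,801, 806,815.46, 951]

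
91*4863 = 442533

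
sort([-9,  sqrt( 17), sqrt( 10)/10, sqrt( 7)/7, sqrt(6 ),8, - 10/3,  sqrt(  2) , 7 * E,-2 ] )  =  [-9, - 10/3,-2,  sqrt( 10)/10, sqrt( 7)/7, sqrt( 2),  sqrt(6), sqrt(17),8, 7*E]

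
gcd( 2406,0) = 2406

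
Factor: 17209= 17209^1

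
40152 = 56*717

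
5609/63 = 89 + 2/63 =89.03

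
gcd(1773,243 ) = 9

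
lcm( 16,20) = 80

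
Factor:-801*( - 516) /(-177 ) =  - 137772/59 = - 2^2 * 3^2*43^1*59^( - 1 )*89^1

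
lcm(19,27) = 513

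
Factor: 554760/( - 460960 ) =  - 2^(-2)* 3^2*23^1*43^( - 1 )= - 207/172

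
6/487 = 6/487 = 0.01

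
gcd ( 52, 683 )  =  1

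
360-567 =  - 207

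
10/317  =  10/317 =0.03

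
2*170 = 340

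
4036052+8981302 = 13017354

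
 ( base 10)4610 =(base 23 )8ga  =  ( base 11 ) 3511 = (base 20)baa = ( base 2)1001000000010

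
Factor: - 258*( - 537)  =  138546 = 2^1*3^2*43^1*179^1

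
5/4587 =5/4587 = 0.00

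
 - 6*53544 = -321264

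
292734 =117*2502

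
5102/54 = 2551/27 = 94.48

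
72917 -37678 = 35239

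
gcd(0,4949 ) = 4949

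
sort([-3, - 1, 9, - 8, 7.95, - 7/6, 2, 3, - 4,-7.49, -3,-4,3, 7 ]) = [ - 8, - 7.49, - 4, - 4, - 3, - 3, - 7/6, - 1 , 2, 3, 3,  7, 7.95, 9 ]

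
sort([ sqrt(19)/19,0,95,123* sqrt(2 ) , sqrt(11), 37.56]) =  [0,sqrt( 19) /19,sqrt(11),37.56, 95, 123*sqrt( 2)] 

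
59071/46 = 59071/46 = 1284.15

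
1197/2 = 598 + 1/2=598.50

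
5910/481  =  12 + 138/481 = 12.29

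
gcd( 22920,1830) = 30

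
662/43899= 662/43899 = 0.02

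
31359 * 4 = 125436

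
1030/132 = 515/66 = 7.80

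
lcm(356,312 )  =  27768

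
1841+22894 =24735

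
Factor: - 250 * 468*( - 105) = 2^3*3^3 * 5^4* 7^1*13^1=12285000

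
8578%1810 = 1338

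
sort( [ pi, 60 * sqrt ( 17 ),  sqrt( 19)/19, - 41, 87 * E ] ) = [ - 41,sqrt(19 ) /19,  pi,87*E,60*sqrt(17)] 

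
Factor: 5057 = 13^1*389^1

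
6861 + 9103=15964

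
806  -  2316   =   - 1510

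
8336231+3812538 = 12148769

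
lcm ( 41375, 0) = 0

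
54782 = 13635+41147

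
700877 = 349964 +350913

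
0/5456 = 0=0.00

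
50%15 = 5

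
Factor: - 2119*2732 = -5789108 = - 2^2  *13^1*163^1*683^1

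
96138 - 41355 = 54783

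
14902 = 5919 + 8983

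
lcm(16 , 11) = 176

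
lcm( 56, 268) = 3752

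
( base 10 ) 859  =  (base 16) 35b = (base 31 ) RM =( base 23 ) 1e8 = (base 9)1154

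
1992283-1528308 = 463975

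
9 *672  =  6048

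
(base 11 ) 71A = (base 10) 868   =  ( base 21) 1K7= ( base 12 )604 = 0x364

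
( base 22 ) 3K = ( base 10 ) 86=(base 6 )222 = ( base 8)126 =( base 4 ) 1112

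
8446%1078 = 900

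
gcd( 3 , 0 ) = 3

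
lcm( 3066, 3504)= 24528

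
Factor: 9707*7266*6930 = 2^2*3^3*5^1 * 7^2*11^1*17^1*173^1*571^1 = 488780259660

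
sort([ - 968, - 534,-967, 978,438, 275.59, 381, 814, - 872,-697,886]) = [ - 968,  -  967, - 872,-697, - 534,275.59 , 381,438 , 814,  886, 978 ] 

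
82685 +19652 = 102337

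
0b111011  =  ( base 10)59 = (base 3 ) 2012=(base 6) 135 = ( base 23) 2D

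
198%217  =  198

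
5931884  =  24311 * 244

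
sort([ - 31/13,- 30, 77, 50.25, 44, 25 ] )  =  [ - 30, - 31/13, 25, 44, 50.25,77]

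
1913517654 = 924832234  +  988685420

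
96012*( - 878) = -84298536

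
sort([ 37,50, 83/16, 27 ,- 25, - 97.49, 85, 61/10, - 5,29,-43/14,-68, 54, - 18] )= [  -  97.49, - 68, -25,-18 , - 5, - 43/14, 83/16, 61/10,  27,  29 , 37 , 50,  54, 85] 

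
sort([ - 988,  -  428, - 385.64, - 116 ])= [ - 988, - 428, - 385.64, - 116] 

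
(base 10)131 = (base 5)1011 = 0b10000011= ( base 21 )65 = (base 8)203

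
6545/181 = 6545/181 = 36.16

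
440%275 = 165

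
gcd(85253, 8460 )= 1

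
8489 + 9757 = 18246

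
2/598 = 1/299 = 0.00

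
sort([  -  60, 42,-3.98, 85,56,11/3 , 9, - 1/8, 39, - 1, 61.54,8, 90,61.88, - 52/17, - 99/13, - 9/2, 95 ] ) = [ - 60,-99/13,- 9/2,-3.98, - 52/17, - 1, - 1/8, 11/3 , 8,9, 39, 42,  56,61.54, 61.88, 85,90, 95] 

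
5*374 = 1870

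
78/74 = 1+ 2/37 = 1.05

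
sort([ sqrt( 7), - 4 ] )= [ - 4, sqrt(7)]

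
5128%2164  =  800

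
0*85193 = 0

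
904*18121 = 16381384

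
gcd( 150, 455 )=5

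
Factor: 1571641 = 619^1*2539^1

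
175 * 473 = 82775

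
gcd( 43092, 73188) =684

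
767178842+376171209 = 1143350051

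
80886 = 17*4758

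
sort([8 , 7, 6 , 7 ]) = [ 6, 7, 7, 8]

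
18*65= 1170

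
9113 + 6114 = 15227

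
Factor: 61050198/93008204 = 30525099/46504102 = 2^(-1 )  *  3^1 * 11^1 *89^( - 1)*137^ (  -  1)*941^1*983^1*1907^( - 1 )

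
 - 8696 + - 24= - 8720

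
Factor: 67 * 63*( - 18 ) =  - 2^1*3^4*7^1 * 67^1 = - 75978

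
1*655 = 655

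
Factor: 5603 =13^1*431^1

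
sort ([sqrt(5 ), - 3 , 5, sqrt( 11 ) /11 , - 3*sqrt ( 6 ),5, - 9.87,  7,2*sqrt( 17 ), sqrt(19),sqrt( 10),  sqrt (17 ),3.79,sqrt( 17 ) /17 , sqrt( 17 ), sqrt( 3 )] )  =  [ -9.87, - 3*sqrt( 6 ),-3, sqrt (17 ) /17, sqrt( 11)/11, sqrt( 3 ),sqrt( 5),  sqrt( 10 ) , 3.79,sqrt(17),sqrt( 17 ), sqrt (19 ), 5, 5,7,2 * sqrt( 17)]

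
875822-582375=293447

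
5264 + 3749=9013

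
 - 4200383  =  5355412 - 9555795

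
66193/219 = 66193/219 = 302.25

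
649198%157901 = 17594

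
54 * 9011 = 486594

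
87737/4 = 87737/4 = 21934.25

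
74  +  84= 158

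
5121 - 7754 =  - 2633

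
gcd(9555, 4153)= 1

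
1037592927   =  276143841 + 761449086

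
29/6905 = 29/6905 = 0.00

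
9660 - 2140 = 7520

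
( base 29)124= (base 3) 1020110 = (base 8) 1607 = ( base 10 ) 903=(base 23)1G6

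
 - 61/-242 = 61/242 =0.25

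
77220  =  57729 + 19491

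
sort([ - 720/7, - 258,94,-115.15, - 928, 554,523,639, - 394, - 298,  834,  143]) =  [ - 928, - 394,-298, - 258,-115.15, - 720/7,94, 143,  523 , 554,639,834 ]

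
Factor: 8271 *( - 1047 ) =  - 8659737 = - 3^3* 349^1 *919^1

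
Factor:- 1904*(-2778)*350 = 2^6 * 3^1*5^2*7^2 * 17^1*463^1 = 1851259200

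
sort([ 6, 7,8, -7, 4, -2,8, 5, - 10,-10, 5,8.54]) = [ - 10,-10,-7, - 2 , 4,5,5,6,7, 8,8,8.54 ] 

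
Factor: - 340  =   - 2^2*5^1 * 17^1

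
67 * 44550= 2984850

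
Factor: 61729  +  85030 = 146759 = 43^1*3413^1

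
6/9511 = 6/9511 = 0.00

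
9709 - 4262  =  5447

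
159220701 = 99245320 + 59975381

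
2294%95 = 14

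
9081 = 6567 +2514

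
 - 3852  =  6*( - 642) 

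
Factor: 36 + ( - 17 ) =19= 19^1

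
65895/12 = 21965/4 = 5491.25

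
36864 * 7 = 258048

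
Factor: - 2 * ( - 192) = 384=   2^7 * 3^1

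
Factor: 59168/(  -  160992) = -43/117 = -3^(-2 )*13^(-1)*43^1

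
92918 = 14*6637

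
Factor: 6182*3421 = 21148622 = 2^1*11^2*281^1*311^1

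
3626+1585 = 5211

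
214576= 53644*4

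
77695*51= 3962445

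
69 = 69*1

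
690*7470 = 5154300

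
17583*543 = 9547569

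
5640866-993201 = 4647665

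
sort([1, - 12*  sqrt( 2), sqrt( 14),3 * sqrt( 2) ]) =[ - 12*sqrt(2), 1,sqrt( 14), 3*sqrt( 2 )]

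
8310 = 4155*2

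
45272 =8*5659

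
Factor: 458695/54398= 995/118 = 2^( - 1)*5^1*59^(- 1 ) *199^1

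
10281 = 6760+3521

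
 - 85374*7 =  - 597618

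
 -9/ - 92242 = 9/92242 = 0.00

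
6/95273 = 6/95273=0.00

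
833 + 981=1814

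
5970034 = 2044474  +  3925560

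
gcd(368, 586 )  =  2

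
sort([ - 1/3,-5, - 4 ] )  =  [ - 5,  -  4,  -  1/3 ]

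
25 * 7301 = 182525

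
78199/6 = 13033 +1/6 = 13033.17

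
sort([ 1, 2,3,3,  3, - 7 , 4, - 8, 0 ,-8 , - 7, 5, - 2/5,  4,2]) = [-8, - 8,  -  7 ,  -  7,-2/5,  0,  1,2 , 2,3 , 3,3, 4 , 4,5] 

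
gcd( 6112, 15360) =32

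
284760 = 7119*40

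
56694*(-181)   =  -10261614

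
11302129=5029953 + 6272176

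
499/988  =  499/988 = 0.51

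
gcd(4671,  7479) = 27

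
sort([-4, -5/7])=[ -4, - 5/7] 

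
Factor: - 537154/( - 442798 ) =268577/221399 = 491^1 * 547^1*221399^ ( - 1)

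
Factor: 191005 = 5^1*38201^1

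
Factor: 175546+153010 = 328556  =  2^2*82139^1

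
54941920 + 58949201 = 113891121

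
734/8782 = 367/4391 = 0.08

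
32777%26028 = 6749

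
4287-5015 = -728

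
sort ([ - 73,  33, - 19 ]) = [ - 73, - 19, 33 ] 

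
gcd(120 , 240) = 120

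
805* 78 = 62790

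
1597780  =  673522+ 924258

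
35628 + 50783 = 86411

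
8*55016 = 440128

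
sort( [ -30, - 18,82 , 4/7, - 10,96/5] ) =[-30 , - 18,  -  10,4/7 , 96/5, 82 ] 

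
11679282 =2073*5634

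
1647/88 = 18 + 63/88  =  18.72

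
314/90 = 157/45 = 3.49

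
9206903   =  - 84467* (-109) 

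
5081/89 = 57+8/89= 57.09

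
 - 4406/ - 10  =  2203/5 = 440.60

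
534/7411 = 534/7411= 0.07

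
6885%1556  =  661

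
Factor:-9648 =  -2^4*3^2*67^1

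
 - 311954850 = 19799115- 331753965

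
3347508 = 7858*426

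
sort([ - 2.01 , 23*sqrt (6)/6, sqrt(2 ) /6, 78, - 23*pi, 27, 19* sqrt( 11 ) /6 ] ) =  [ - 23*pi, - 2.01, sqrt( 2 )/6, 23*sqrt(6) /6, 19*sqrt( 11 ) /6, 27,  78 ] 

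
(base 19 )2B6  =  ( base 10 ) 937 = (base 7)2506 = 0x3A9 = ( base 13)571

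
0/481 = 0 = 0.00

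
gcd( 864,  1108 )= 4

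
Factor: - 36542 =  - 2^1*11^2*151^1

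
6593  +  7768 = 14361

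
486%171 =144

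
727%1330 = 727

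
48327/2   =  48327/2 = 24163.50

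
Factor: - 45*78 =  - 2^1 * 3^3 *5^1  *13^1 = -3510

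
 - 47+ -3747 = -3794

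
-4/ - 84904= 1/21226 =0.00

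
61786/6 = 30893/3 =10297.67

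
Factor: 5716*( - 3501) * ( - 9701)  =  194133656916 = 2^2*3^2*89^1*109^1*389^1*1429^1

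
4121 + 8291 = 12412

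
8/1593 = 8/1593= 0.01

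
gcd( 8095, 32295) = 5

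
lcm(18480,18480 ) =18480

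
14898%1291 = 697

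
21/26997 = 7/8999 = 0.00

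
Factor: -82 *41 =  - 2^1*41^2=-3362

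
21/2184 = 1/104 =0.01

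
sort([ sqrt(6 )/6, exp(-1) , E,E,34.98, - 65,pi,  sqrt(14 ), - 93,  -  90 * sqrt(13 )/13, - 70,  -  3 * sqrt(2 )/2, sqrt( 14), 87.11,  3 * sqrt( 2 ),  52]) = [  -  93,  -  70,- 65,  -  90*sqrt( 13 ) /13,  -  3*sqrt(2)/2, exp ( - 1 ),sqrt(6) /6,  E, E , pi,  sqrt( 14), sqrt(14 ),3 * sqrt(2 ),34.98, 52,87.11 ] 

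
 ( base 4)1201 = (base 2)1100001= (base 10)97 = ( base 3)10121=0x61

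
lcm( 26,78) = 78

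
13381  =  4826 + 8555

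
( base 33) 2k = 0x56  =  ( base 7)152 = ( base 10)86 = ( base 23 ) 3H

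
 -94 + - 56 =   -  150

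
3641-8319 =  - 4678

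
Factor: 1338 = 2^1 * 3^1 * 223^1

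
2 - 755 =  - 753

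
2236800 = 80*27960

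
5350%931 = 695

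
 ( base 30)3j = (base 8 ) 155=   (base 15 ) 74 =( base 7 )214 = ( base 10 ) 109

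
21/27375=7/9125 =0.00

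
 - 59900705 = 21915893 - 81816598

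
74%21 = 11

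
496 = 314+182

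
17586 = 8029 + 9557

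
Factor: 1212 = 2^2*3^1*101^1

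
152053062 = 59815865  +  92237197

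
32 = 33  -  1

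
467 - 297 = 170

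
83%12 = 11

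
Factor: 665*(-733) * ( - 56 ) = 2^3 *5^1  *7^2*19^1*733^1 = 27296920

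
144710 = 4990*29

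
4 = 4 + 0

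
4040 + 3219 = 7259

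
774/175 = 4 + 74/175 =4.42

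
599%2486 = 599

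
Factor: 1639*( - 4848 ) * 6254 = -49693483488  =  - 2^5 * 3^1*11^1*53^1*59^1*101^1 * 149^1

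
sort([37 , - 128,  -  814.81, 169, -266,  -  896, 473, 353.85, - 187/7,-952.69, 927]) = [ - 952.69, - 896, - 814.81, - 266, - 128, - 187/7  ,  37, 169, 353.85,473, 927 ] 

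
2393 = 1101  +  1292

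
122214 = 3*40738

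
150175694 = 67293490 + 82882204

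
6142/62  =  3071/31 = 99.06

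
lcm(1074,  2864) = 8592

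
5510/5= 1102=1102.00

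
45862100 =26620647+19241453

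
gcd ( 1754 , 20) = 2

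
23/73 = 23/73 = 0.32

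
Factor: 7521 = 3^1*23^1*109^1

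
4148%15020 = 4148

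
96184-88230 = 7954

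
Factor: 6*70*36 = 15120  =  2^4 *3^3*5^1*7^1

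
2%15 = 2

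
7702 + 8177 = 15879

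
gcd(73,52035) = 1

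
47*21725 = 1021075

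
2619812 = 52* 50381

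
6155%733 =291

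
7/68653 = 7/68653= 0.00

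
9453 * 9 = 85077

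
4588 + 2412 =7000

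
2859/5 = 571 + 4/5 =571.80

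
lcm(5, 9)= 45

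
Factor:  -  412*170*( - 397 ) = 2^3* 5^1 * 17^1*103^1*397^1=27805880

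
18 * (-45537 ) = -819666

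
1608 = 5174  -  3566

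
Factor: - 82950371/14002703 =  - 7^1*11^(  -  1)*13^( - 1 )*19^1*181^ (-1)*397^1*541^( - 1)*1571^1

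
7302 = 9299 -1997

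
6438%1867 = 837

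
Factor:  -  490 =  - 2^1*5^1*7^2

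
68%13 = 3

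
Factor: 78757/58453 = 7^1*11251^1*58453^(  -  1 )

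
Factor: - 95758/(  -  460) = 2^(-1)*5^( - 1) * 13^1*23^( - 1)*29^1*127^1  =  47879/230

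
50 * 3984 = 199200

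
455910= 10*45591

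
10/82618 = 5/41309=0.00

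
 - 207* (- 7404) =1532628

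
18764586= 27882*673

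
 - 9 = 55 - 64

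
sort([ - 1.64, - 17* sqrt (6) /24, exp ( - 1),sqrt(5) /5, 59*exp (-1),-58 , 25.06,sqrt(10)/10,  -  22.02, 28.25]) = [-58, - 22.02, -17*sqrt( 6 )/24, - 1.64, sqrt ( 10) /10, exp (  -  1 ) , sqrt(5) /5, 59*exp( -1), 25.06, 28.25 ] 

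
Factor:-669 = -3^1*223^1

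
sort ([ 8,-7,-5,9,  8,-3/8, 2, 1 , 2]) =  [ - 7 , - 5, - 3/8,1,2,  2,8, 8 , 9] 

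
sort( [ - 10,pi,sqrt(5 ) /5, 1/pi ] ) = [ - 10, 1/pi , sqrt(5) /5, pi]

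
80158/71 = 80158/71 = 1128.99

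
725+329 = 1054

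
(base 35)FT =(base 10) 554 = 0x22a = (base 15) 26E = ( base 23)112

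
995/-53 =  - 995/53 = - 18.77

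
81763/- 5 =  - 16353 + 2/5 = -16352.60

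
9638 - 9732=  - 94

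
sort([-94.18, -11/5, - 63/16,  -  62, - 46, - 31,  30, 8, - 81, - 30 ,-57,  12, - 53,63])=[ - 94.18  , - 81,-62, - 57,-53, - 46, - 31,-30, - 63/16, - 11/5, 8, 12, 30,  63 ]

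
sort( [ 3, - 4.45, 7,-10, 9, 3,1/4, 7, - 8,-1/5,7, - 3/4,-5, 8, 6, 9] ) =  [ - 10,  -  8,-5,-4.45,  -  3/4 , - 1/5, 1/4,3,3, 6,7, 7,7, 8, 9,  9]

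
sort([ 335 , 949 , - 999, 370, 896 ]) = [ - 999 , 335, 370,  896,949] 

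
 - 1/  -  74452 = 1/74452 = 0.00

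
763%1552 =763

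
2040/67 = 2040/67 = 30.45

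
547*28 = 15316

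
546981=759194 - 212213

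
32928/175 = 4704/25 = 188.16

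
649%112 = 89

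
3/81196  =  3/81196= 0.00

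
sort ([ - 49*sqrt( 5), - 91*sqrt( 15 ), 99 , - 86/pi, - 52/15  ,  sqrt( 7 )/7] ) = [- 91 * sqrt( 15 ), - 49*sqrt( 5 ) , - 86/pi, - 52/15,sqrt( 7)/7, 99]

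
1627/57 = 1627/57  =  28.54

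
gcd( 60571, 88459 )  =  7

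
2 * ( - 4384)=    - 8768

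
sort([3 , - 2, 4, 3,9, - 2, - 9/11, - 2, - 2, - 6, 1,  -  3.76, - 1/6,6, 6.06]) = [ - 6, - 3.76, - 2, - 2, -2, -2, - 9/11, - 1/6, 1, 3, 3, 4, 6, 6.06,9]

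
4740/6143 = 4740/6143=   0.77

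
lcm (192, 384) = 384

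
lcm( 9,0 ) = 0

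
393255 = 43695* 9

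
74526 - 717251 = -642725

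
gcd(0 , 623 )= 623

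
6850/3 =2283+1/3  =  2283.33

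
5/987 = 5/987= 0.01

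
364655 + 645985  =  1010640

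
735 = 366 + 369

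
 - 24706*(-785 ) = 19394210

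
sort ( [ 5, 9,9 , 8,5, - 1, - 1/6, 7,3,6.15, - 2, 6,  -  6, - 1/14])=[ - 6,-2,-1, - 1/6, - 1/14,3 , 5, 5,6,6.15,7,8,9, 9 ]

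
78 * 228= 17784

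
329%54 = 5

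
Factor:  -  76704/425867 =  -96/533 = - 2^5*3^1*13^( - 1 )*41^( - 1 )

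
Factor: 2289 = 3^1 * 7^1* 109^1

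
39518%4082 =2780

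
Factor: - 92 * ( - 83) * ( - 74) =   -  565064 = -2^3*23^1*37^1 * 83^1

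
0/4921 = 0 = 0.00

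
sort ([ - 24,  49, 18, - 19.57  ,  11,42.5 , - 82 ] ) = [ - 82, - 24, - 19.57,11, 18,  42.5, 49 ]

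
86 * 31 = 2666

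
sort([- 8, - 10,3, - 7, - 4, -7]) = [  -  10, -8, - 7, - 7, - 4, 3] 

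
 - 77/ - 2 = 38 + 1/2  =  38.50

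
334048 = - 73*( - 4576)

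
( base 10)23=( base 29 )N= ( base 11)21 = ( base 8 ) 27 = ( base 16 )17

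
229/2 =114 + 1/2 = 114.50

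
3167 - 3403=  - 236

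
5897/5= 5897/5 = 1179.40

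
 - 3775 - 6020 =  - 9795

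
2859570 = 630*4539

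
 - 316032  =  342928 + - 658960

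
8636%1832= 1308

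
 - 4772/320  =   - 15+7/80 = -14.91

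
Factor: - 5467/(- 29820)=11/60 =2^ ( - 2)*3^ (-1 )*5^(-1)*11^1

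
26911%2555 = 1361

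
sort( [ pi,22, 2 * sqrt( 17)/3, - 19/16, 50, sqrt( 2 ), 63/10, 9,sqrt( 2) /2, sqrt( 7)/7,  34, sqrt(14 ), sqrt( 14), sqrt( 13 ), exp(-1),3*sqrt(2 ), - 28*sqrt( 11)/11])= [ - 28*sqrt( 11 )/11,-19/16,exp(-1), sqrt( 7) /7, sqrt(2)/2, sqrt(2),2*sqrt (17 )/3, pi, sqrt( 13), sqrt(14), sqrt(14),  3*sqrt( 2), 63/10,9,22, 34, 50 ] 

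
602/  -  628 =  - 301/314= - 0.96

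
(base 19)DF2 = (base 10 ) 4980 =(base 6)35020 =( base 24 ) 8FC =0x1374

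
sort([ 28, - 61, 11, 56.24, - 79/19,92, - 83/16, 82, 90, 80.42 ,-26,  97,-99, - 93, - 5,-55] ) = [ - 99, - 93, - 61  ,-55 , - 26, - 83/16,-5, - 79/19,11 , 28, 56.24,80.42,82, 90 , 92, 97 ]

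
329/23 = 14+7/23  =  14.30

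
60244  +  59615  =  119859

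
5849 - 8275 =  - 2426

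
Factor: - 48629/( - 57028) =2^( - 2 )*7^1*53^ ( - 1)* 269^(-1)*6947^1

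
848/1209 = 848/1209 = 0.70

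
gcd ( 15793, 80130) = 1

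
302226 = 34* 8889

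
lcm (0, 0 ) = 0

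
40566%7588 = 2626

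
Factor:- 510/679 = - 2^1*3^1*5^1*7^ ( - 1 )*17^1*97^( - 1 ) 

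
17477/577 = 17477/577= 30.29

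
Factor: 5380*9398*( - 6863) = -2^3*5^1*37^1*127^1*269^1 * 6863^1 = - 347001790120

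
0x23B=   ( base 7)1444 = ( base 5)4241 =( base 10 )571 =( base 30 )j1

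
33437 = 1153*29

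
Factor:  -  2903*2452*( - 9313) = 2^2*67^1 * 139^1*613^1* 2903^1 = 66291386828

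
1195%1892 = 1195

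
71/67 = 71/67= 1.06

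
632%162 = 146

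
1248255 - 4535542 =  - 3287287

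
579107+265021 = 844128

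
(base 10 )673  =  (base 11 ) 562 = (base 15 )2ed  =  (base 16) 2a1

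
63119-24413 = 38706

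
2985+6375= 9360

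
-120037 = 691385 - 811422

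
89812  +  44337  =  134149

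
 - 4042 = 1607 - 5649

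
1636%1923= 1636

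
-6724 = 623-7347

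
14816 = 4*3704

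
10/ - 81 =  - 10/81= - 0.12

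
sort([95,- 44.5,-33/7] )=[ - 44.5,- 33/7,95 ] 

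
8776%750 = 526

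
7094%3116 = 862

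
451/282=451/282 = 1.60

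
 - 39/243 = - 1+68/81  =  -0.16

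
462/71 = 6 + 36/71 =6.51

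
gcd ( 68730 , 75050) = 790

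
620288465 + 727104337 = 1347392802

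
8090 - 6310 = 1780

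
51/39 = 1 + 4/13= 1.31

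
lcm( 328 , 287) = 2296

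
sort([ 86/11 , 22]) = [ 86/11,22] 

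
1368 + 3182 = 4550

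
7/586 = 7/586 = 0.01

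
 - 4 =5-9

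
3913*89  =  348257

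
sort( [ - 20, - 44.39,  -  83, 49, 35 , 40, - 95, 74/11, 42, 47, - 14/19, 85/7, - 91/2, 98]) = [ - 95, -83, - 91/2, - 44.39,  -  20, -14/19,  74/11 , 85/7,35,40, 42, 47, 49, 98 ]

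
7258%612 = 526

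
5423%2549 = 325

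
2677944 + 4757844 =7435788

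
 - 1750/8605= - 350/1721 = -  0.20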